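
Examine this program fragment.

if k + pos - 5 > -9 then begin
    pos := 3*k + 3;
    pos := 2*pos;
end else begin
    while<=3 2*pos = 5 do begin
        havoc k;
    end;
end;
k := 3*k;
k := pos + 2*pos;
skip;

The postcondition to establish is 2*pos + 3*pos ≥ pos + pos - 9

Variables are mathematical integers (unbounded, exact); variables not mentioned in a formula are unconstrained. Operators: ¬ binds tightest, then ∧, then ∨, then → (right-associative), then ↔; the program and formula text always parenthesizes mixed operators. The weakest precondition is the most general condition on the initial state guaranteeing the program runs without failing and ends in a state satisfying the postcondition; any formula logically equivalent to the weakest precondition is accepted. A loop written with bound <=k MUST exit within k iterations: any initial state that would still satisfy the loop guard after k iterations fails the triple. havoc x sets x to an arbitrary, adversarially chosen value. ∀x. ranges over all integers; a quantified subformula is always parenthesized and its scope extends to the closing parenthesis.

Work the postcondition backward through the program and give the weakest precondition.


Working backward. After the program, the postcondition 2*pos + 3*pos ≥ pos + pos - 9 must hold; in canonical form it is 3*pos ≥ -9.
Before skip: 3*pos ≥ -9
Before k := pos + 2*pos: 3*pos ≥ -9
Before k := 3*k: 3*pos ≥ -9
Then branch requires 18*k ≥ -27; else branch requires (2*pos = 5 → ((2*pos = 5 → ((2*pos = 5 → ((¬(2*pos = 5)) ∧ 3*pos ≥ -9)) ∧ ((¬(2*pos = 5)) → 3*pos ≥ -9))) ∧ ((¬(2*pos = 5)) → 3*pos ≥ -9))) ∧ ((¬(2*pos = 5)) → 3*pos ≥ -9).
Before the if: (k + pos > -4 → 18*k ≥ -27) ∧ ((¬(k + pos > -4)) → ((2*pos = 5 → ((2*pos = 5 → ((2*pos = 5 → ((¬(2*pos = 5)) ∧ 3*pos ≥ -9)) ∧ ((¬(2*pos = 5)) → 3*pos ≥ -9))) ∧ ((¬(2*pos = 5)) → 3*pos ≥ -9))) ∧ ((¬(2*pos = 5)) → 3*pos ≥ -9)))
Answer: WP = (k + pos > -4 → 18*k ≥ -27) ∧ ((¬(k + pos > -4)) → ((2*pos = 5 → ((2*pos = 5 → ((2*pos = 5 → ((¬(2*pos = 5)) ∧ 3*pos ≥ -9)) ∧ ((¬(2*pos = 5)) → 3*pos ≥ -9))) ∧ ((¬(2*pos = 5)) → 3*pos ≥ -9))) ∧ ((¬(2*pos = 5)) → 3*pos ≥ -9)))


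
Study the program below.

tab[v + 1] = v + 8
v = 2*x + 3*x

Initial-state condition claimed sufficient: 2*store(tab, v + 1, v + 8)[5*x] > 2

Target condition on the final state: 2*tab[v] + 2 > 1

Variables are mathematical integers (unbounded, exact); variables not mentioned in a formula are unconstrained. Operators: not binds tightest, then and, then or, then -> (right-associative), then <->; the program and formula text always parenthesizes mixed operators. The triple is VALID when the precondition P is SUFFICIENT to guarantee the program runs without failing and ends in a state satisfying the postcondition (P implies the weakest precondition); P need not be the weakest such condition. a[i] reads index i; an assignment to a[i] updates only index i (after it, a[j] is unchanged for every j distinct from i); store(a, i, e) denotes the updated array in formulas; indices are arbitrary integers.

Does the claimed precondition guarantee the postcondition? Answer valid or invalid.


Working backward. After the program, the postcondition 2*tab[v] + 2 > 1 must hold; in canonical form it is 2*tab[v] > -1.
Before v := 2*x + 3*x: 2*tab[5*x] > -1
Before tab[v + 1] := v + 8: 2*store(tab, v + 1, v + 8)[5*x] > -1
The weakest precondition is 2*store(tab, v + 1, v + 8)[5*x] > -1.
Check whether 2*store(tab, v + 1, v + 8)[5*x] > 2 implies it.
Every state satisfying the precondition satisfies the weakest precondition: the implication holds.
Answer: valid


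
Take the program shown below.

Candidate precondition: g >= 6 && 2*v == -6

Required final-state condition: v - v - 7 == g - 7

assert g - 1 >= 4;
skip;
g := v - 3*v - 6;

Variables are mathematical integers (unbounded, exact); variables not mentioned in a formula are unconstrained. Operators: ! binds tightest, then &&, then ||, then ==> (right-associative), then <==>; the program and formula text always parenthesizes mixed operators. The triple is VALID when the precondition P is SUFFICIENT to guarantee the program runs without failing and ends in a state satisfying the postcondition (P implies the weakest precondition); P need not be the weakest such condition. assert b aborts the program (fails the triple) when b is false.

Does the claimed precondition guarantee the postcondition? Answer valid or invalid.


Working backward. After the program, the postcondition v - v - 7 == g - 7 must hold; in canonical form it is g == 0.
Before g := v - 3*v - 6: 2*v == -6
Before skip: 2*v == -6
Before assert g - 1 >= 4: g >= 5 && 2*v == -6
The weakest precondition is g >= 5 && 2*v == -6.
Check whether g >= 6 && 2*v == -6 implies it.
Every state satisfying the precondition satisfies the weakest precondition: the implication holds.
Answer: valid


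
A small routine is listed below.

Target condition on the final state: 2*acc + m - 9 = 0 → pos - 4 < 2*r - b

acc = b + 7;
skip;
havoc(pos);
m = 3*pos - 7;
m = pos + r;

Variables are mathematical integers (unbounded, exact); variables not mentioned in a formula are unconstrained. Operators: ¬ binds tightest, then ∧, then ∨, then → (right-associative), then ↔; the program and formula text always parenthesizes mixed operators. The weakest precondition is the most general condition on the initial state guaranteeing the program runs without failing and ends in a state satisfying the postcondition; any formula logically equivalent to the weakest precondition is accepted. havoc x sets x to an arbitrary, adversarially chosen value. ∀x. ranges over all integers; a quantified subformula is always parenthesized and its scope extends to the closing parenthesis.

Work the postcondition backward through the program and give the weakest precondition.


Working backward. After the program, the postcondition 2*acc + m - 9 = 0 → pos - 4 < 2*r - b must hold; in canonical form it is 2*acc + m = 9 → b + pos < 2*r + 4.
Before m := pos + r: 2*acc + pos + r = 9 → b + pos < 2*r + 4
Before m := 3*pos - 7: 2*acc + pos + r = 9 → b + pos < 2*r + 4
Before havoc pos: ∀pos_1. (2*acc + pos_1 + r = 9 → b + pos_1 < 2*r + 4)
Before skip: ∀pos_1. (2*acc + pos_1 + r = 9 → b + pos_1 < 2*r + 4)
Before acc := b + 7: ∀pos_1. (2*b + pos_1 + r = -5 → b + pos_1 < 2*r + 4)
Answer: WP = ∀pos_1. (2*b + pos_1 + r = -5 → b + pos_1 < 2*r + 4)


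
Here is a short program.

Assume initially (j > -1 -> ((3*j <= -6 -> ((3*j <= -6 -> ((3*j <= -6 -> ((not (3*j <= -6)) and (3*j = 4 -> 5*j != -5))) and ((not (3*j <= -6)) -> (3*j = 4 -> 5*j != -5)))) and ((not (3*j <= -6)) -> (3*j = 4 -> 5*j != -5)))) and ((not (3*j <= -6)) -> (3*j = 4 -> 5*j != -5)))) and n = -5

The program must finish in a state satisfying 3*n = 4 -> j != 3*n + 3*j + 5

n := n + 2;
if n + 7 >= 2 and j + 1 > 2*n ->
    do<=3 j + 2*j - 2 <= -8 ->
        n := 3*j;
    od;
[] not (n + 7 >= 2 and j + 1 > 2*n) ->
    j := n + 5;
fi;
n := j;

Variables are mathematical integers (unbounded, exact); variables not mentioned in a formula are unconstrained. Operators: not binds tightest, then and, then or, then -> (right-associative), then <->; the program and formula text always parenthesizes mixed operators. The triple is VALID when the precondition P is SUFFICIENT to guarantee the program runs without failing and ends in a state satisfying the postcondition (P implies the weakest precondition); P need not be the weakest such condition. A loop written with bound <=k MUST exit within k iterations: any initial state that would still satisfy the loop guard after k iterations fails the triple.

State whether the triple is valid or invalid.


Working backward. After the program, the postcondition 3*n = 4 -> j != 3*n + 3*j + 5 must hold; in canonical form it is 3*n = 4 -> 2*j + 3*n != -5.
Before n := j: 3*j = 4 -> 5*j != -5
Then branch requires (3*j <= -6 -> ((3*j <= -6 -> ((3*j <= -6 -> ((not (3*j <= -6)) and (3*j = 4 -> 5*j != -5))) and ((not (3*j <= -6)) -> (3*j = 4 -> 5*j != -5)))) and ((not (3*j <= -6)) -> (3*j = 4 -> 5*j != -5)))) and ((not (3*j <= -6)) -> (3*j = 4 -> 5*j != -5)); else branch requires 3*n = -11 -> 5*n != -30.
Before the if: ((n >= -5 and j > 2*n - 1) -> ((3*j <= -6 -> ((3*j <= -6 -> ((3*j <= -6 -> ((not (3*j <= -6)) and (3*j = 4 -> 5*j != -5))) and ((not (3*j <= -6)) -> (3*j = 4 -> 5*j != -5)))) and ((not (3*j <= -6)) -> (3*j = 4 -> 5*j != -5)))) and ((not (3*j <= -6)) -> (3*j = 4 -> 5*j != -5)))) and ((not (n >= -5 and j > 2*n - 1)) -> (3*n = -11 -> 5*n != -30))
Before n := n + 2: ((n >= -7 and j > 2*n + 3) -> ((3*j <= -6 -> ((3*j <= -6 -> ((3*j <= -6 -> ((not (3*j <= -6)) and (3*j = 4 -> 5*j != -5))) and ((not (3*j <= -6)) -> (3*j = 4 -> 5*j != -5)))) and ((not (3*j <= -6)) -> (3*j = 4 -> 5*j != -5)))) and ((not (3*j <= -6)) -> (3*j = 4 -> 5*j != -5)))) and ((not (n >= -7 and j > 2*n + 3)) -> (3*n = -17 -> 5*n != -40))
The weakest precondition is ((n >= -7 and j > 2*n + 3) -> ((3*j <= -6 -> ((3*j <= -6 -> ((3*j <= -6 -> ((not (3*j <= -6)) and (3*j = 4 -> 5*j != -5))) and ((not (3*j <= -6)) -> (3*j = 4 -> 5*j != -5)))) and ((not (3*j <= -6)) -> (3*j = 4 -> 5*j != -5)))) and ((not (3*j <= -6)) -> (3*j = 4 -> 5*j != -5)))) and ((not (n >= -7 and j > 2*n + 3)) -> (3*n = -17 -> 5*n != -40)).
Check whether (j > -1 -> ((3*j <= -6 -> ((3*j <= -6 -> ((3*j <= -6 -> ((not (3*j <= -6)) and (3*j = 4 -> 5*j != -5))) and ((not (3*j <= -6)) -> (3*j = 4 -> 5*j != -5)))) and ((not (3*j <= -6)) -> (3*j = 4 -> 5*j != -5)))) and ((not (3*j <= -6)) -> (3*j = 4 -> 5*j != -5)))) and n = -5 implies it.
Countermodel: at the initial state j = -6, n = -5, the precondition holds but the weakest precondition fails.
Answer: invalid


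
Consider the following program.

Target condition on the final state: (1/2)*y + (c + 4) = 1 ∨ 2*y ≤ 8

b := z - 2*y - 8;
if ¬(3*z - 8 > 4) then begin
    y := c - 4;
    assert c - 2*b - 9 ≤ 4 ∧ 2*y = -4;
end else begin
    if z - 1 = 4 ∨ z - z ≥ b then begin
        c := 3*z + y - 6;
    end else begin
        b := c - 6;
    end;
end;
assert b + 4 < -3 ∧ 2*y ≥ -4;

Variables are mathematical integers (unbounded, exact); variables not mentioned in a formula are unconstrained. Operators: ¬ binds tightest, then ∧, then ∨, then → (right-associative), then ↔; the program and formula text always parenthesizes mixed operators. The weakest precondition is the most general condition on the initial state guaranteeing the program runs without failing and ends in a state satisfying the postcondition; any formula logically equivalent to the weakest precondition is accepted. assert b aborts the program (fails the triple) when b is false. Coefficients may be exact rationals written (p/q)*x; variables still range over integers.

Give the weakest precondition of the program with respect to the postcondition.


Working backward. After the program, the postcondition (1/2)*y + (c + 4) = 1 ∨ 2*y ≤ 8 must hold; in canonical form it is c + (1/2)*y = -3 ∨ 2*y ≤ 8.
Before assert b + 4 < -3 ∧ 2*y ≥ -4: b < -7 ∧ 2*y ≥ -4 ∧ (c + (1/2)*y = -3 ∨ 2*y ≤ 8)
Then branch requires c ≤ 2*b + 13 ∧ 2*c = 4 ∧ b < -7 ∧ 2*c ≥ 4 ∧ ((3/2)*c = -1 ∨ 2*c ≤ 16); else branch requires ((z = 5 ∨ b ≤ 0) → (b < -7 ∧ 2*y ≥ -4 ∧ ((3/2)*y + 3*z = 3 ∨ 2*y ≤ 8))) ∧ ((¬(z = 5 ∨ b ≤ 0)) → (c < -1 ∧ 2*y ≥ -4 ∧ (c + (1/2)*y = -3 ∨ 2*y ≤ 8))).
Before the if: ((¬(3*z > 12)) → (c ≤ 2*b + 13 ∧ 2*c = 4 ∧ b < -7 ∧ 2*c ≥ 4 ∧ ((3/2)*c = -1 ∨ 2*c ≤ 16))) ∧ (3*z > 12 → (((z = 5 ∨ b ≤ 0) → (b < -7 ∧ 2*y ≥ -4 ∧ ((3/2)*y + 3*z = 3 ∨ 2*y ≤ 8))) ∧ ((¬(z = 5 ∨ b ≤ 0)) → (c < -1 ∧ 2*y ≥ -4 ∧ (c + (1/2)*y = -3 ∨ 2*y ≤ 8)))))
Before b := z - 2*y - 8: ((¬(3*z > 12)) → (c + 4*y ≤ 2*z - 3 ∧ 2*c = 4 ∧ z < 2*y + 1 ∧ 2*c ≥ 4 ∧ ((3/2)*c = -1 ∨ 2*c ≤ 16))) ∧ (3*z > 12 → (((z = 5 ∨ z ≤ 2*y + 8) → (z < 2*y + 1 ∧ 2*y ≥ -4 ∧ ((3/2)*y + 3*z = 3 ∨ 2*y ≤ 8))) ∧ ((¬(z = 5 ∨ z ≤ 2*y + 8)) → (c < -1 ∧ 2*y ≥ -4 ∧ (c + (1/2)*y = -3 ∨ 2*y ≤ 8)))))
Answer: WP = ((¬(3*z > 12)) → (c + 4*y ≤ 2*z - 3 ∧ 2*c = 4 ∧ z < 2*y + 1 ∧ 2*c ≥ 4 ∧ ((3/2)*c = -1 ∨ 2*c ≤ 16))) ∧ (3*z > 12 → (((z = 5 ∨ z ≤ 2*y + 8) → (z < 2*y + 1 ∧ 2*y ≥ -4 ∧ ((3/2)*y + 3*z = 3 ∨ 2*y ≤ 8))) ∧ ((¬(z = 5 ∨ z ≤ 2*y + 8)) → (c < -1 ∧ 2*y ≥ -4 ∧ (c + (1/2)*y = -3 ∨ 2*y ≤ 8)))))


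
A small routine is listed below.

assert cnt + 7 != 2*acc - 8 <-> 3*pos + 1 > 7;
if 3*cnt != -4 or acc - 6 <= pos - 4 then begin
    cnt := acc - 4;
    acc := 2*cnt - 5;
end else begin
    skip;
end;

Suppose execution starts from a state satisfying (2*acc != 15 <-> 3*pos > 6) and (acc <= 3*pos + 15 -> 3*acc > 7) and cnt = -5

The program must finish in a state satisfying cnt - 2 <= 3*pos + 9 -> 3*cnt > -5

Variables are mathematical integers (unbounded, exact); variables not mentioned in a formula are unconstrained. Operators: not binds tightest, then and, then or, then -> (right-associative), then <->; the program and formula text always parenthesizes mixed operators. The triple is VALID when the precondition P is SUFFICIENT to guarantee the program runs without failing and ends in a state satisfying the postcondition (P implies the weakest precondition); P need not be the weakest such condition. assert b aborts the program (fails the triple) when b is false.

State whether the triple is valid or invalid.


Working backward. After the program, the postcondition cnt - 2 <= 3*pos + 9 -> 3*cnt > -5 must hold; in canonical form it is cnt <= 3*pos + 11 -> 3*cnt > -5.
Then branch requires acc <= 3*pos + 15 -> 3*acc > 7; else branch requires cnt <= 3*pos + 11 -> 3*cnt > -5.
Before the if: ((3*cnt != -4 or acc <= pos + 2) -> (acc <= 3*pos + 15 -> 3*acc > 7)) and ((not (3*cnt != -4 or acc <= pos + 2)) -> (cnt <= 3*pos + 11 -> 3*cnt > -5))
Before assert cnt + 7 != 2*acc - 8 <-> 3*pos + 1 > 7: (cnt != 2*acc - 15 <-> 3*pos > 6) and ((3*cnt != -4 or acc <= pos + 2) -> (acc <= 3*pos + 15 -> 3*acc > 7)) and ((not (3*cnt != -4 or acc <= pos + 2)) -> (cnt <= 3*pos + 11 -> 3*cnt > -5))
The weakest precondition is (cnt != 2*acc - 15 <-> 3*pos > 6) and ((3*cnt != -4 or acc <= pos + 2) -> (acc <= 3*pos + 15 -> 3*acc > 7)) and ((not (3*cnt != -4 or acc <= pos + 2)) -> (cnt <= 3*pos + 11 -> 3*cnt > -5)).
Check whether (2*acc != 15 <-> 3*pos > 6) and (acc <= 3*pos + 15 -> 3*acc > 7) and cnt = -5 implies it.
Countermodel: at the initial state acc = 5, cnt = -5, pos = 3, the precondition holds but the weakest precondition fails.
Answer: invalid


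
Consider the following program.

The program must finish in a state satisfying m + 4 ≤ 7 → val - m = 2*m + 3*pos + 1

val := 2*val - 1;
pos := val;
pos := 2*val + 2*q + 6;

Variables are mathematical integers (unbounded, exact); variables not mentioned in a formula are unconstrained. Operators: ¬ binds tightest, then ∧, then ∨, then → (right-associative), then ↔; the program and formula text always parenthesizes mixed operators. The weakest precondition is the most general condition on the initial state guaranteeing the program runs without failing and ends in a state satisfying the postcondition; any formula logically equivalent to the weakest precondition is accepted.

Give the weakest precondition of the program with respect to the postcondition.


Working backward. After the program, the postcondition m + 4 ≤ 7 → val - m = 2*m + 3*pos + 1 must hold; in canonical form it is m ≤ 3 → val = 3*m + 3*pos + 1.
Before pos := 2*val + 2*q + 6: m ≤ 3 → 3*m + 6*q + 5*val = -19
Before pos := val: m ≤ 3 → 3*m + 6*q + 5*val = -19
Before val := 2*val - 1: m ≤ 3 → 3*m + 6*q + 10*val = -14
Answer: WP = m ≤ 3 → 3*m + 6*q + 10*val = -14


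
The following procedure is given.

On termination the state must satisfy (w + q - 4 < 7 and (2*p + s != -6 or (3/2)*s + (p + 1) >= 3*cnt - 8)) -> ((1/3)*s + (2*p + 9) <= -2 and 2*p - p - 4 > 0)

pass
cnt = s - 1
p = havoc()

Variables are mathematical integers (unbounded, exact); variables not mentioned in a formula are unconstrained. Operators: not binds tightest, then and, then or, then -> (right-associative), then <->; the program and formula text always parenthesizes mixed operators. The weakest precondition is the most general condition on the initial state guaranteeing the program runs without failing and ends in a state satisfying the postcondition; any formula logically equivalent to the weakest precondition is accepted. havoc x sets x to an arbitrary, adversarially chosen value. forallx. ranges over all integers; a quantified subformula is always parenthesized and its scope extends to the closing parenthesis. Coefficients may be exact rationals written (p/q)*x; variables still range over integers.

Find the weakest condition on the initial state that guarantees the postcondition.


Working backward. After the program, the postcondition (w + q - 4 < 7 and (2*p + s != -6 or (3/2)*s + (p + 1) >= 3*cnt - 8)) -> ((1/3)*s + (2*p + 9) <= -2 and 2*p - p - 4 > 0) must hold; in canonical form it is (q + w < 11 and (2*p + s != -6 or p + (3/2)*s >= 3*cnt - 9)) -> (2*p + (1/3)*s <= -11 and p > 4).
Before havoc p: forall p_1. ((q + w < 11 and (2*p_1 + s != -6 or p_1 + (3/2)*s >= 3*cnt - 9)) -> (2*p_1 + (1/3)*s <= -11 and p_1 > 4))
Before cnt := s - 1: forall p_1. ((q + w < 11 and (2*p_1 + s != -6 or p_1 >= (3/2)*s - 12)) -> (2*p_1 + (1/3)*s <= -11 and p_1 > 4))
Before skip: forall p_1. ((q + w < 11 and (2*p_1 + s != -6 or p_1 >= (3/2)*s - 12)) -> (2*p_1 + (1/3)*s <= -11 and p_1 > 4))
Answer: WP = forall p_1. ((q + w < 11 and (2*p_1 + s != -6 or p_1 >= (3/2)*s - 12)) -> (2*p_1 + (1/3)*s <= -11 and p_1 > 4))


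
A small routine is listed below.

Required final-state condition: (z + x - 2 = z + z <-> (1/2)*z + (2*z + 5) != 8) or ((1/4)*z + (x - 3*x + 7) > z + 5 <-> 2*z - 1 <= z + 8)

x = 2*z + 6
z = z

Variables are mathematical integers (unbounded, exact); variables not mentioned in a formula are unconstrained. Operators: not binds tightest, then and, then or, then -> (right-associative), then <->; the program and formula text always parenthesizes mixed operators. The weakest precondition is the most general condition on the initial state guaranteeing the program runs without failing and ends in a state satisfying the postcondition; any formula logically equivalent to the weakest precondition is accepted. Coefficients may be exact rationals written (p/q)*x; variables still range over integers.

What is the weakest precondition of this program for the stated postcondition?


Working backward. After the program, the postcondition (z + x - 2 = z + z <-> (1/2)*z + (2*z + 5) != 8) or ((1/4)*z + (x - 3*x + 7) > z + 5 <-> 2*z - 1 <= z + 8) must hold; in canonical form it is (x = z + 2 <-> (5/2)*z != 3) or (2*x + (3/4)*z < 2 <-> z <= 9).
Before z := z: (x = z + 2 <-> (5/2)*z != 3) or (2*x + (3/4)*z < 2 <-> z <= 9)
Before x := 2*z + 6: (z = -4 <-> (5/2)*z != 3) or ((19/4)*z < -10 <-> z <= 9)
Answer: WP = (z = -4 <-> (5/2)*z != 3) or ((19/4)*z < -10 <-> z <= 9)


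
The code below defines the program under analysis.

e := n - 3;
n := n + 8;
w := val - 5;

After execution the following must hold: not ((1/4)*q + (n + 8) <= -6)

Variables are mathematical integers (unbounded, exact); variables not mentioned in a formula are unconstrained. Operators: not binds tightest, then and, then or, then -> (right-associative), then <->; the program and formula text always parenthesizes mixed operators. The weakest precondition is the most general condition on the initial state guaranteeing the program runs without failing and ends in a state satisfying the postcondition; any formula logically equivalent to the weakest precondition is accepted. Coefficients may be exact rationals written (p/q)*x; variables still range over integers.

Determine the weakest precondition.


Working backward. After the program, the postcondition not ((1/4)*q + (n + 8) <= -6) must hold; in canonical form it is not (n + (1/4)*q <= -14).
Before w := val - 5: not (n + (1/4)*q <= -14)
Before n := n + 8: not (n + (1/4)*q <= -22)
Before e := n - 3: not (n + (1/4)*q <= -22)
Answer: WP = not (n + (1/4)*q <= -22)


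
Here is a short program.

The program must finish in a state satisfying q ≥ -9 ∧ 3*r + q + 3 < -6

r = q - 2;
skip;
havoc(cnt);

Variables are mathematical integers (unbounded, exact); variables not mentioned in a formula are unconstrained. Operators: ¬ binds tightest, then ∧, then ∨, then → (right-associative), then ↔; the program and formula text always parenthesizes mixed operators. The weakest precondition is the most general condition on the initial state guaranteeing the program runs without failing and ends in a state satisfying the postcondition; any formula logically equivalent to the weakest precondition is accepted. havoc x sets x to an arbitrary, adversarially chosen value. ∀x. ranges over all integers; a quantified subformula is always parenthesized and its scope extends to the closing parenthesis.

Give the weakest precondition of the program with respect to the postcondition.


Working backward. After the program, the postcondition q ≥ -9 ∧ 3*r + q + 3 < -6 must hold; in canonical form it is q ≥ -9 ∧ q + 3*r < -9.
Before havoc cnt: q ≥ -9 ∧ q + 3*r < -9
Before skip: q ≥ -9 ∧ q + 3*r < -9
Before r := q - 2: q ≥ -9 ∧ 4*q < -3
Answer: WP = q ≥ -9 ∧ 4*q < -3


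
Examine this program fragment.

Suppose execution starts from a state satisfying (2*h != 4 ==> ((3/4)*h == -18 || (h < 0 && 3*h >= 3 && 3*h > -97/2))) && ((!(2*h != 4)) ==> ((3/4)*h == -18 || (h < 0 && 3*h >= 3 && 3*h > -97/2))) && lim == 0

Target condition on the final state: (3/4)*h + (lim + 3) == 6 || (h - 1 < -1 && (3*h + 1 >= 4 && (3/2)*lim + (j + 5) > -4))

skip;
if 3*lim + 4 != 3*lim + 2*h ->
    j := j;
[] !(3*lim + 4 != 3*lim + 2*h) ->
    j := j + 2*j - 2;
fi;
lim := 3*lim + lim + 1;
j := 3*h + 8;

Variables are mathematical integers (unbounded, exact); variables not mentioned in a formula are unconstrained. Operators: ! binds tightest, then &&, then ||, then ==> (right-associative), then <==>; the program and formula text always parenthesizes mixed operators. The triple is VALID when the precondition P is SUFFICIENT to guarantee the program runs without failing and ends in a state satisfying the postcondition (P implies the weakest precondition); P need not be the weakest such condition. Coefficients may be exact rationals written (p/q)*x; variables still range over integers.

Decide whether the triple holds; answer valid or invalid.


Working backward. After the program, the postcondition (3/4)*h + (lim + 3) == 6 || (h - 1 < -1 && (3*h + 1 >= 4 && (3/2)*lim + (j + 5) > -4)) must hold; in canonical form it is (3/4)*h + lim == 3 || (h < 0 && 3*h >= 3 && j + (3/2)*lim > -9).
Before j := 3*h + 8: (3/4)*h + lim == 3 || (h < 0 && 3*h >= 3 && 3*h + (3/2)*lim > -17)
Before lim := 3*lim + lim + 1: (3/4)*h + 4*lim == 2 || (h < 0 && 3*h >= 3 && 3*h + 6*lim > -37/2)
Then branch requires (3/4)*h + 4*lim == 2 || (h < 0 && 3*h >= 3 && 3*h + 6*lim > -37/2); else branch requires (3/4)*h + 4*lim == 2 || (h < 0 && 3*h >= 3 && 3*h + 6*lim > -37/2).
Before the if: (2*h != 4 ==> ((3/4)*h + 4*lim == 2 || (h < 0 && 3*h >= 3 && 3*h + 6*lim > -37/2))) && ((!(2*h != 4)) ==> ((3/4)*h + 4*lim == 2 || (h < 0 && 3*h >= 3 && 3*h + 6*lim > -37/2)))
Before skip: (2*h != 4 ==> ((3/4)*h + 4*lim == 2 || (h < 0 && 3*h >= 3 && 3*h + 6*lim > -37/2))) && ((!(2*h != 4)) ==> ((3/4)*h + 4*lim == 2 || (h < 0 && 3*h >= 3 && 3*h + 6*lim > -37/2)))
The weakest precondition is (2*h != 4 ==> ((3/4)*h + 4*lim == 2 || (h < 0 && 3*h >= 3 && 3*h + 6*lim > -37/2))) && ((!(2*h != 4)) ==> ((3/4)*h + 4*lim == 2 || (h < 0 && 3*h >= 3 && 3*h + 6*lim > -37/2))).
Check whether (2*h != 4 ==> ((3/4)*h == -18 || (h < 0 && 3*h >= 3 && 3*h > -97/2))) && ((!(2*h != 4)) ==> ((3/4)*h == -18 || (h < 0 && 3*h >= 3 && 3*h > -97/2))) && lim == 0 implies it.
Countermodel: at the initial state h = -24, lim = 0, the precondition holds but the weakest precondition fails.
Answer: invalid


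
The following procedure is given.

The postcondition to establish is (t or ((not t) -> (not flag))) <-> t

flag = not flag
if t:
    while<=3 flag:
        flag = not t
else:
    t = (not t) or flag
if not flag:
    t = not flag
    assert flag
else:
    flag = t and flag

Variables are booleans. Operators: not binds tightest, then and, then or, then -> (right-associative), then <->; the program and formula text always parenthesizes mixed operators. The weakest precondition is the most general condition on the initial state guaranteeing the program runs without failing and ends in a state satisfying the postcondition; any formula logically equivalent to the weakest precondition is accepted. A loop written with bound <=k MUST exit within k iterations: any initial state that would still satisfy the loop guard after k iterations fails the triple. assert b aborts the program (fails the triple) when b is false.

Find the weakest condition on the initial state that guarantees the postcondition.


Working backward. After the program, (t or ((not t) -> (not flag))) <-> t must hold.
Then branch requires flag and (((not flag) or (flag -> (not flag))) <-> (not flag)); else branch requires (t or ((not t) -> (not (t and flag)))) <-> t.
Before the if: ((not flag) -> (flag and (((not flag) or (flag -> (not flag))) <-> (not flag)))) and (flag -> ((t or ((not t) -> (not (t and flag)))) <-> t))
Then branch requires (flag -> (((not t) -> (((not t) -> (t and (t -> ((not t) and ((t or ((not t) -> t)) <-> t))) and ((not t) -> t))) and (t -> ((t -> ((not t) and ((t or ((not t) -> t)) <-> t))) and ((not t) -> t))))) and (t -> ((t -> ((not t) and ((t or ((not t) -> t)) <-> t))) and ((not t) -> t))))) and ((not flag) -> (((not flag) -> (flag and (((not flag) or (flag -> (not flag))) <-> (not flag)))) and (flag -> ((t or ((not t) -> (not (t and flag)))) <-> t)))); else branch requires ((not flag) -> (flag and (((not flag) or (flag -> (not flag))) <-> (not flag)))) and (flag -> (((not t) or flag or ((not ((not t) or flag)) -> (not (((not t) or flag) and flag)))) <-> ((not t) or flag))).
Before the if: (t -> ((flag -> (((not t) -> (((not t) -> (t and (t -> ((not t) and ((t or ((not t) -> t)) <-> t))) and ((not t) -> t))) and (t -> ((t -> ((not t) and ((t or ((not t) -> t)) <-> t))) and ((not t) -> t))))) and (t -> ((t -> ((not t) and ((t or ((not t) -> t)) <-> t))) and ((not t) -> t))))) and ((not flag) -> (((not flag) -> (flag and (((not flag) or (flag -> (not flag))) <-> (not flag)))) and (flag -> ((t or ((not t) -> (not (t and flag)))) <-> t)))))) and ((not t) -> (((not flag) -> (flag and (((not flag) or (flag -> (not flag))) <-> (not flag)))) and (flag -> (((not t) or flag or ((not ((not t) or flag)) -> (not (((not t) or flag) and flag)))) <-> ((not t) or flag)))))
Before flag := not flag: (t -> (((not flag) -> (((not t) -> (((not t) -> (t and (t -> ((not t) and ((t or ((not t) -> t)) <-> t))) and ((not t) -> t))) and (t -> ((t -> ((not t) and ((t or ((not t) -> t)) <-> t))) and ((not t) -> t))))) and (t -> ((t -> ((not t) and ((t or ((not t) -> t)) <-> t))) and ((not t) -> t))))) and (flag -> ((flag -> ((not flag) and ((flag or ((not flag) -> flag)) <-> flag))) and ((not flag) -> ((t or ((not t) -> (not (t and (not flag))))) <-> t)))))) and ((not t) -> ((flag -> ((not flag) and ((flag or ((not flag) -> flag)) <-> flag))) and ((not flag) -> (((not t) or (not flag) or ((not ((not t) or (not flag))) -> (not (((not t) or (not flag)) and (not flag))))) <-> ((not t) or (not flag))))))
Answer: WP = (t -> (((not flag) -> (((not t) -> (((not t) -> (t and (t -> ((not t) and ((t or ((not t) -> t)) <-> t))) and ((not t) -> t))) and (t -> ((t -> ((not t) and ((t or ((not t) -> t)) <-> t))) and ((not t) -> t))))) and (t -> ((t -> ((not t) and ((t or ((not t) -> t)) <-> t))) and ((not t) -> t))))) and (flag -> ((flag -> ((not flag) and ((flag or ((not flag) -> flag)) <-> flag))) and ((not flag) -> ((t or ((not t) -> (not (t and (not flag))))) <-> t)))))) and ((not t) -> ((flag -> ((not flag) and ((flag or ((not flag) -> flag)) <-> flag))) and ((not flag) -> (((not t) or (not flag) or ((not ((not t) or (not flag))) -> (not (((not t) or (not flag)) and (not flag))))) <-> ((not t) or (not flag))))))


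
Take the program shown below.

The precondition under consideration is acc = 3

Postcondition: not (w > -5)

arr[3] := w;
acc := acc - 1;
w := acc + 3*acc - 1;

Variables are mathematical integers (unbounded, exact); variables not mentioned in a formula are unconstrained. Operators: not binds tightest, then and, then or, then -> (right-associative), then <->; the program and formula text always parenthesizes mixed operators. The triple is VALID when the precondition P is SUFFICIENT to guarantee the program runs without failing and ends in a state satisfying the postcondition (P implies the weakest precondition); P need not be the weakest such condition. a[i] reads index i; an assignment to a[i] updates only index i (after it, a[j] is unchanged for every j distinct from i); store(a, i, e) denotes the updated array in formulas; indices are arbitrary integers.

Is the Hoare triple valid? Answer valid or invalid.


Working backward. After the program, not (w > -5) must hold.
Before w := acc + 3*acc - 1: not (4*acc > -4)
Before acc := acc - 1: not (4*acc > 0)
Before arr[3] := w: not (4*acc > 0)
The weakest precondition is not (4*acc > 0).
Check whether acc = 3 implies it.
Countermodel: at the initial state acc = 3, the precondition holds but the weakest precondition fails.
Answer: invalid


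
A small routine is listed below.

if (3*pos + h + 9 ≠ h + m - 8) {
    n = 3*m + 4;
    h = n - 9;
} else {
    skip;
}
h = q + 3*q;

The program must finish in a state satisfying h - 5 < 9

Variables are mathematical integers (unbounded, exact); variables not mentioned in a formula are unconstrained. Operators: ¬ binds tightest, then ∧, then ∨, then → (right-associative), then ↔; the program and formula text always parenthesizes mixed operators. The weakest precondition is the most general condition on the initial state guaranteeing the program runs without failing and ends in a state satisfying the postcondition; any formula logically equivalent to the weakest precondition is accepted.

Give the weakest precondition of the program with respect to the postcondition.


Working backward. After the program, the postcondition h - 5 < 9 must hold; in canonical form it is h < 14.
Before h := q + 3*q: 4*q < 14
Then branch requires 4*q < 14; else branch requires 4*q < 14.
Before the if: (3*pos ≠ m - 17 → 4*q < 14) ∧ ((¬(3*pos ≠ m - 17)) → 4*q < 14)
Answer: WP = (3*pos ≠ m - 17 → 4*q < 14) ∧ ((¬(3*pos ≠ m - 17)) → 4*q < 14)


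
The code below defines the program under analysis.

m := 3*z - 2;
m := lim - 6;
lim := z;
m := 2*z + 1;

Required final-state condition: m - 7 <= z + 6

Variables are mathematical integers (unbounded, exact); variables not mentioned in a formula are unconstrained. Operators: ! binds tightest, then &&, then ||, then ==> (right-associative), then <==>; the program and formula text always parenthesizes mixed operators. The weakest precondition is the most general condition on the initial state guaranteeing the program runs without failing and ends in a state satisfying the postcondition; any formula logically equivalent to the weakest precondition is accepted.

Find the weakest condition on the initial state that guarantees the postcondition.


Working backward. After the program, the postcondition m - 7 <= z + 6 must hold; in canonical form it is m <= z + 13.
Before m := 2*z + 1: z <= 12
Before lim := z: z <= 12
Before m := lim - 6: z <= 12
Before m := 3*z - 2: z <= 12
Answer: WP = z <= 12


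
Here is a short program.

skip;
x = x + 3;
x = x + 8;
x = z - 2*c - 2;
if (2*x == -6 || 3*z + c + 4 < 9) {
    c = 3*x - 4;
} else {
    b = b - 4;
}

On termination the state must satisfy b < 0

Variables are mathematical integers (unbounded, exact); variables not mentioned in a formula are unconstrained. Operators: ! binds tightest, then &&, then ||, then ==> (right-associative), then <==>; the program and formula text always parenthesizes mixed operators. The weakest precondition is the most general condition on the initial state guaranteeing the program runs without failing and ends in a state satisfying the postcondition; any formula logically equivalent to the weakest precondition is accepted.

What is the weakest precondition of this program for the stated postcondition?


Working backward. After the program, b < 0 must hold.
Then branch requires b < 0; else branch requires b < 4.
Before the if: ((2*x == -6 || c + 3*z < 5) ==> b < 0) && ((!(2*x == -6 || c + 3*z < 5)) ==> b < 4)
Before x := z - 2*c - 2: ((2*z == 4*c - 2 || c + 3*z < 5) ==> b < 0) && ((!(2*z == 4*c - 2 || c + 3*z < 5)) ==> b < 4)
Before x := x + 8: ((2*z == 4*c - 2 || c + 3*z < 5) ==> b < 0) && ((!(2*z == 4*c - 2 || c + 3*z < 5)) ==> b < 4)
Before x := x + 3: ((2*z == 4*c - 2 || c + 3*z < 5) ==> b < 0) && ((!(2*z == 4*c - 2 || c + 3*z < 5)) ==> b < 4)
Before skip: ((2*z == 4*c - 2 || c + 3*z < 5) ==> b < 0) && ((!(2*z == 4*c - 2 || c + 3*z < 5)) ==> b < 4)
Answer: WP = ((2*z == 4*c - 2 || c + 3*z < 5) ==> b < 0) && ((!(2*z == 4*c - 2 || c + 3*z < 5)) ==> b < 4)


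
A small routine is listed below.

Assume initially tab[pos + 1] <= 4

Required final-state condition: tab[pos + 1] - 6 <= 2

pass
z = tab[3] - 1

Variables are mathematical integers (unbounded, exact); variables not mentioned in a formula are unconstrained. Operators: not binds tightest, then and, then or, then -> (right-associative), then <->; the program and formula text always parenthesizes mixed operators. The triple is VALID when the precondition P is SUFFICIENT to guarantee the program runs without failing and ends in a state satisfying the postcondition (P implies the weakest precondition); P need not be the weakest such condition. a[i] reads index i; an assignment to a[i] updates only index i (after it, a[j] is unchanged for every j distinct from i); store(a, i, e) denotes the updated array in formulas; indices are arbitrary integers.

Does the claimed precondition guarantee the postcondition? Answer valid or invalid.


Working backward. After the program, the postcondition tab[pos + 1] - 6 <= 2 must hold; in canonical form it is tab[pos + 1] <= 8.
Before z := tab[3] - 1: tab[pos + 1] <= 8
Before skip: tab[pos + 1] <= 8
The weakest precondition is tab[pos + 1] <= 8.
Check whether tab[pos + 1] <= 4 implies it.
Every state satisfying the precondition satisfies the weakest precondition: the implication holds.
Answer: valid


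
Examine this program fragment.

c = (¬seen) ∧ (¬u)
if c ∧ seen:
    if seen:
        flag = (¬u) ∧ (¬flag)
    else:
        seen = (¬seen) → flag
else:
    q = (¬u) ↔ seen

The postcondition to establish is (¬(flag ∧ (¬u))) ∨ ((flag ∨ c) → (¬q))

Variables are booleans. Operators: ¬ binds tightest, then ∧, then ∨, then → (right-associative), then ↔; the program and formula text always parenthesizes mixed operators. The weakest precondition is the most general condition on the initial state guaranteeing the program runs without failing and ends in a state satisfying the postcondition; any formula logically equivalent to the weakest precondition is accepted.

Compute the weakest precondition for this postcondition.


Working backward. After the program, (¬(flag ∧ (¬u))) ∨ ((flag ∨ c) → (¬q)) must hold.
Then branch requires (seen → ((¬((¬u) ∧ (¬flag))) ∨ ((((¬u) ∧ (¬flag)) ∨ c) → (¬q)))) ∧ ((¬seen) → ((¬(flag ∧ (¬u))) ∨ ((flag ∨ c) → (¬q)))); else branch requires (¬(flag ∧ (¬u))) ∨ ((flag ∨ c) → (¬((¬u) ↔ seen))).
Before the if: ((c ∧ seen) → ((seen → ((¬((¬u) ∧ (¬flag))) ∨ ((((¬u) ∧ (¬flag)) ∨ c) → (¬q)))) ∧ ((¬seen) → ((¬(flag ∧ (¬u))) ∨ ((flag ∨ c) → (¬q)))))) ∧ ((¬(c ∧ seen)) → ((¬(flag ∧ (¬u))) ∨ ((flag ∨ c) → (¬((¬u) ↔ seen)))))
Before c := (¬seen) ∧ (¬u): (¬(flag ∧ (¬u))) ∨ ((flag ∨ ((¬seen) ∧ (¬u))) → (¬((¬u) ↔ seen)))
Answer: WP = (¬(flag ∧ (¬u))) ∨ ((flag ∨ ((¬seen) ∧ (¬u))) → (¬((¬u) ↔ seen)))


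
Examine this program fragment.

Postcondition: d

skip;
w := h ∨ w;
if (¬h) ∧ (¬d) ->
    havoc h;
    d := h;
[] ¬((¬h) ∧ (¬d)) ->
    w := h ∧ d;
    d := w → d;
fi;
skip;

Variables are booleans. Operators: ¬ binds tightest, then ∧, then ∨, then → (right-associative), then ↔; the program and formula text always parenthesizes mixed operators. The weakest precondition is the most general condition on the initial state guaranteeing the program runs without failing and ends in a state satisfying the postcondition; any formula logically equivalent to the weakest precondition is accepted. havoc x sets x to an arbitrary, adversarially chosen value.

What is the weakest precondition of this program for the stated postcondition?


Working backward. After the program, d must hold.
Before skip: d
Then branch requires false; else branch requires (h ∧ d) → d.
Before the if: (¬((¬h) ∧ (¬d))) ∧ ((¬((¬h) ∧ (¬d))) → ((h ∧ d) → d))
Before w := h ∨ w: (¬((¬h) ∧ (¬d))) ∧ ((¬((¬h) ∧ (¬d))) → ((h ∧ d) → d))
Before skip: (¬((¬h) ∧ (¬d))) ∧ ((¬((¬h) ∧ (¬d))) → ((h ∧ d) → d))
Answer: WP = (¬((¬h) ∧ (¬d))) ∧ ((¬((¬h) ∧ (¬d))) → ((h ∧ d) → d))


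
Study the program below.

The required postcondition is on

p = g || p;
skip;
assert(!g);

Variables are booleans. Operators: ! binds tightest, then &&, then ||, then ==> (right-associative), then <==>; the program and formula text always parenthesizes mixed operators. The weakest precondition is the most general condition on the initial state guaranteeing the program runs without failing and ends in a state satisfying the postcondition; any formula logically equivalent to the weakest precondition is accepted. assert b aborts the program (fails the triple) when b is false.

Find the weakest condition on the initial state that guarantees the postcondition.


Working backward. After the program, on must hold.
Before assert !g: (!g) && on
Before skip: (!g) && on
Before p := g || p: (!g) && on
Answer: WP = (!g) && on


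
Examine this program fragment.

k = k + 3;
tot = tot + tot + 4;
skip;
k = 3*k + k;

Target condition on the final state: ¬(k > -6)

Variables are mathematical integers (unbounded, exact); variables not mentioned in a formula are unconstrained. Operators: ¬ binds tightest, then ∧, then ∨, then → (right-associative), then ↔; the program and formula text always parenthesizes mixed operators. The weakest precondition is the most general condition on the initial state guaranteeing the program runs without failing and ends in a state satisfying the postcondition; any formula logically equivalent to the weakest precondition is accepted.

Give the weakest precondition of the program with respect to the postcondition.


Working backward. After the program, ¬(k > -6) must hold.
Before k := 3*k + k: ¬(4*k > -6)
Before skip: ¬(4*k > -6)
Before tot := tot + tot + 4: ¬(4*k > -6)
Before k := k + 3: ¬(4*k > -18)
Answer: WP = ¬(4*k > -18)


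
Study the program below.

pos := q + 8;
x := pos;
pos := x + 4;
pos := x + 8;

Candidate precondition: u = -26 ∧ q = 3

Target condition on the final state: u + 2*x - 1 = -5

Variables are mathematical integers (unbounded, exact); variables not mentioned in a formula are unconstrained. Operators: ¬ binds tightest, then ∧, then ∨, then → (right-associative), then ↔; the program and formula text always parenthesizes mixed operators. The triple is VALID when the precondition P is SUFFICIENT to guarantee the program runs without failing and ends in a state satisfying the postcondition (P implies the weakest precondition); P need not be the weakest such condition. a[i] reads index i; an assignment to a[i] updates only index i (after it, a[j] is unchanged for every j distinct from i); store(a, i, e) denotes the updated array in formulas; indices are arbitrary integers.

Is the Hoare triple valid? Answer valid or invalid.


Working backward. After the program, the postcondition u + 2*x - 1 = -5 must hold; in canonical form it is u + 2*x = -4.
Before pos := x + 8: u + 2*x = -4
Before pos := x + 4: u + 2*x = -4
Before x := pos: 2*pos + u = -4
Before pos := q + 8: 2*q + u = -20
The weakest precondition is 2*q + u = -20.
Check whether u = -26 ∧ q = 3 implies it.
Every state satisfying the precondition satisfies the weakest precondition: the implication holds.
Answer: valid
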